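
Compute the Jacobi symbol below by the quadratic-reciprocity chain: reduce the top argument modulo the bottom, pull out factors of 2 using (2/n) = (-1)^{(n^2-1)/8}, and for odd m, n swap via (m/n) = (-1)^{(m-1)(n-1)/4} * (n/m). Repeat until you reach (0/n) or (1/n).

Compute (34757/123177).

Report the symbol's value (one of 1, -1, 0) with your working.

reciprocity: (34757/123177) = +1·(123177/34757) since 34757 mod 4 = 1, 123177 mod 4 = 1; sign now +1
(123177/34757) = (18906/34757)   [reduce mod 34757]
18906 = 2^1·9453; (2/34757) = -1 since 34757 mod 8 = 5, so (18906/34757) = (-1)^1·(9453/34757); sign now -1
reciprocity: (9453/34757) = +1·(34757/9453) since 9453 mod 4 = 1, 34757 mod 4 = 1; sign now -1
(34757/9453) = (6398/9453)   [reduce mod 9453]
6398 = 2^1·3199; (2/9453) = -1 since 9453 mod 8 = 5, so (6398/9453) = (-1)^1·(3199/9453); sign now +1
reciprocity: (3199/9453) = +1·(9453/3199) since 3199 mod 4 = 3, 9453 mod 4 = 1; sign now +1
(9453/3199) = (3055/3199)   [reduce mod 3199]
reciprocity: (3055/3199) = -1·(3199/3055) since 3055 mod 4 = 3, 3199 mod 4 = 3; sign now -1
(3199/3055) = (144/3055)   [reduce mod 3055]
144 = 2^4·9; (2/3055) = +1 since 3055 mod 8 = 7, so (144/3055) = (+1)^4·(9/3055); sign now -1
reciprocity: (9/3055) = +1·(3055/9) since 9 mod 4 = 1, 3055 mod 4 = 3; sign now -1
(3055/9) = (4/9)   [reduce mod 9]
4 = 2^2·1; (2/9) = +1 since 9 mod 8 = 1, so (4/9) = (+1)^2·(1/9); sign now -1
(1/9) = 1; final value = sign = -1

-1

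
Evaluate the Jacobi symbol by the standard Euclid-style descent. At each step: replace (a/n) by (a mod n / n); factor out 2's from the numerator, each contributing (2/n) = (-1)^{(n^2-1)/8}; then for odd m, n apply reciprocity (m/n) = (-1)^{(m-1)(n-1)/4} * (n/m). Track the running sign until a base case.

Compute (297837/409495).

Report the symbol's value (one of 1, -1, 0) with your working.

reciprocity: (297837/409495) = +1·(409495/297837) since 297837 mod 4 = 1, 409495 mod 4 = 3; sign now +1
(409495/297837) = (111658/297837)   [reduce mod 297837]
111658 = 2^1·55829; (2/297837) = -1 since 297837 mod 8 = 5, so (111658/297837) = (-1)^1·(55829/297837); sign now -1
reciprocity: (55829/297837) = +1·(297837/55829) since 55829 mod 4 = 1, 297837 mod 4 = 1; sign now -1
(297837/55829) = (18692/55829)   [reduce mod 55829]
18692 = 2^2·4673; (2/55829) = -1 since 55829 mod 8 = 5, so (18692/55829) = (-1)^2·(4673/55829); sign now -1
reciprocity: (4673/55829) = +1·(55829/4673) since 4673 mod 4 = 1, 55829 mod 4 = 1; sign now -1
(55829/4673) = (4426/4673)   [reduce mod 4673]
4426 = 2^1·2213; (2/4673) = +1 since 4673 mod 8 = 1, so (4426/4673) = (+1)^1·(2213/4673); sign now -1
reciprocity: (2213/4673) = +1·(4673/2213) since 2213 mod 4 = 1, 4673 mod 4 = 1; sign now -1
(4673/2213) = (247/2213)   [reduce mod 2213]
reciprocity: (247/2213) = +1·(2213/247) since 247 mod 4 = 3, 2213 mod 4 = 1; sign now -1
(2213/247) = (237/247)   [reduce mod 247]
reciprocity: (237/247) = +1·(247/237) since 237 mod 4 = 1, 247 mod 4 = 3; sign now -1
(247/237) = (10/237)   [reduce mod 237]
10 = 2^1·5; (2/237) = -1 since 237 mod 8 = 5, so (10/237) = (-1)^1·(5/237); sign now +1
reciprocity: (5/237) = +1·(237/5) since 5 mod 4 = 1, 237 mod 4 = 1; sign now +1
(237/5) = (2/5)   [reduce mod 5]
2 = 2^1·1; (2/5) = -1 since 5 mod 8 = 5, so (2/5) = (-1)^1·(1/5); sign now -1
(1/5) = 1; final value = sign = -1

-1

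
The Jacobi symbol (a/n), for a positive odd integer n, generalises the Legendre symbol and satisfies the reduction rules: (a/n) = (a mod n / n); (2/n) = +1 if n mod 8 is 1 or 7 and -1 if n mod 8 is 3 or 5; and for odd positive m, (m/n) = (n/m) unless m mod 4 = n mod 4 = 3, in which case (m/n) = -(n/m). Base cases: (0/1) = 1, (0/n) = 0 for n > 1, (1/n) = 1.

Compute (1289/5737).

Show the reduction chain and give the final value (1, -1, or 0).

1

flip (1289/5737) -> (5737/1289): both odd, 1289 mod 4 = 1, 5737 mod 4 = 1, so the flip contributes +1; sign now +1
(5737/1289): 5737 mod 1289 = 581, so (5737/1289) = (581/1289)
flip (581/1289) -> (1289/581): both odd, 581 mod 4 = 1, 1289 mod 4 = 1, so the flip contributes +1; sign now +1
(1289/581): 1289 mod 581 = 127, so (1289/581) = (127/581)
flip (127/581) -> (581/127): both odd, 127 mod 4 = 3, 581 mod 4 = 1, so the flip contributes +1; sign now +1
(581/127): 581 mod 127 = 73, so (581/127) = (73/127)
flip (73/127) -> (127/73): both odd, 73 mod 4 = 1, 127 mod 4 = 3, so the flip contributes +1; sign now +1
(127/73): 127 mod 73 = 54, so (127/73) = (54/73)
factor out 2^1: 54 = 2^1·27; with 73 mod 8 = 1, (2/73) = +1; sign now +1; continue with (27/73)
flip (27/73) -> (73/27): both odd, 27 mod 4 = 3, 73 mod 4 = 1, so the flip contributes +1; sign now +1
(73/27): 73 mod 27 = 19, so (73/27) = (19/27)
flip (19/27) -> (27/19): both odd, 19 mod 4 = 3, 27 mod 4 = 3, so the flip contributes -1; sign now -1
(27/19): 27 mod 19 = 8, so (27/19) = (8/19)
factor out 2^3: 8 = 2^3·1; with 19 mod 8 = 3, (2/19) = -1; sign now +1; continue with (1/19)
reached (1/19) = 1, so the symbol is +1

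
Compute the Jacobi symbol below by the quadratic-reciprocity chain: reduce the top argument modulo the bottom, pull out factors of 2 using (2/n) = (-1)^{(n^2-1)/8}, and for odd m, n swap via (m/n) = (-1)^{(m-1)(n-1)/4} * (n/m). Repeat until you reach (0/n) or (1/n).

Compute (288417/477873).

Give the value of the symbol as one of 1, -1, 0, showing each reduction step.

0

reciprocity: (288417/477873) = +1·(477873/288417) since 288417 mod 4 = 1, 477873 mod 4 = 1; sign now +1
(477873/288417) = (189456/288417)   [reduce mod 288417]
189456 = 2^4·11841; (2/288417) = +1 since 288417 mod 8 = 1, so (189456/288417) = (+1)^4·(11841/288417); sign now +1
reciprocity: (11841/288417) = +1·(288417/11841) since 11841 mod 4 = 1, 288417 mod 4 = 1; sign now +1
(288417/11841) = (4233/11841)   [reduce mod 11841]
reciprocity: (4233/11841) = +1·(11841/4233) since 4233 mod 4 = 1, 11841 mod 4 = 1; sign now +1
(11841/4233) = (3375/4233)   [reduce mod 4233]
reciprocity: (3375/4233) = +1·(4233/3375) since 3375 mod 4 = 3, 4233 mod 4 = 1; sign now +1
(4233/3375) = (858/3375)   [reduce mod 3375]
858 = 2^1·429; (2/3375) = +1 since 3375 mod 8 = 7, so (858/3375) = (+1)^1·(429/3375); sign now +1
reciprocity: (429/3375) = +1·(3375/429) since 429 mod 4 = 1, 3375 mod 4 = 3; sign now +1
(3375/429) = (372/429)   [reduce mod 429]
372 = 2^2·93; (2/429) = -1 since 429 mod 8 = 5, so (372/429) = (-1)^2·(93/429); sign now +1
reciprocity: (93/429) = +1·(429/93) since 93 mod 4 = 1, 429 mod 4 = 1; sign now +1
(429/93) = (57/93)   [reduce mod 93]
reciprocity: (57/93) = +1·(93/57) since 57 mod 4 = 1, 93 mod 4 = 1; sign now +1
(93/57) = (36/57)   [reduce mod 57]
36 = 2^2·9; (2/57) = +1 since 57 mod 8 = 1, so (36/57) = (+1)^2·(9/57); sign now +1
reciprocity: (9/57) = +1·(57/9) since 9 mod 4 = 1, 57 mod 4 = 1; sign now +1
(57/9) = (3/9)   [reduce mod 9]
reciprocity: (3/9) = +1·(9/3) since 3 mod 4 = 3, 9 mod 4 = 1; sign now +1
(9/3) = (0/3)   [reduce mod 3]
(0/3) = 0   [gcd(a, n) > 1]; final value = 0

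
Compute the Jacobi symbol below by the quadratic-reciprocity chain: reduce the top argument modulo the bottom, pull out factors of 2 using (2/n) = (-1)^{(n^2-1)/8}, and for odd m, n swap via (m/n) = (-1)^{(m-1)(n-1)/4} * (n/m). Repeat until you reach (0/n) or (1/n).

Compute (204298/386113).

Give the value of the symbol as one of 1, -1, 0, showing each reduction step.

-1

factor out 2^1: 204298 = 2^1·102149; with 386113 mod 8 = 1, (2/386113) = +1; sign now +1; continue with (102149/386113)
flip (102149/386113) -> (386113/102149): both odd, 102149 mod 4 = 1, 386113 mod 4 = 1, so the flip contributes +1; sign now +1
(386113/102149): 386113 mod 102149 = 79666, so (386113/102149) = (79666/102149)
factor out 2^1: 79666 = 2^1·39833; with 102149 mod 8 = 5, (2/102149) = -1; sign now -1; continue with (39833/102149)
flip (39833/102149) -> (102149/39833): both odd, 39833 mod 4 = 1, 102149 mod 4 = 1, so the flip contributes +1; sign now -1
(102149/39833): 102149 mod 39833 = 22483, so (102149/39833) = (22483/39833)
flip (22483/39833) -> (39833/22483): both odd, 22483 mod 4 = 3, 39833 mod 4 = 1, so the flip contributes +1; sign now -1
(39833/22483): 39833 mod 22483 = 17350, so (39833/22483) = (17350/22483)
factor out 2^1: 17350 = 2^1·8675; with 22483 mod 8 = 3, (2/22483) = -1; sign now +1; continue with (8675/22483)
flip (8675/22483) -> (22483/8675): both odd, 8675 mod 4 = 3, 22483 mod 4 = 3, so the flip contributes -1; sign now -1
(22483/8675): 22483 mod 8675 = 5133, so (22483/8675) = (5133/8675)
flip (5133/8675) -> (8675/5133): both odd, 5133 mod 4 = 1, 8675 mod 4 = 3, so the flip contributes +1; sign now -1
(8675/5133): 8675 mod 5133 = 3542, so (8675/5133) = (3542/5133)
factor out 2^1: 3542 = 2^1·1771; with 5133 mod 8 = 5, (2/5133) = -1; sign now +1; continue with (1771/5133)
flip (1771/5133) -> (5133/1771): both odd, 1771 mod 4 = 3, 5133 mod 4 = 1, so the flip contributes +1; sign now +1
(5133/1771): 5133 mod 1771 = 1591, so (5133/1771) = (1591/1771)
flip (1591/1771) -> (1771/1591): both odd, 1591 mod 4 = 3, 1771 mod 4 = 3, so the flip contributes -1; sign now -1
(1771/1591): 1771 mod 1591 = 180, so (1771/1591) = (180/1591)
factor out 2^2: 180 = 2^2·45; with 1591 mod 8 = 7, (2/1591) = +1; sign now -1; continue with (45/1591)
flip (45/1591) -> (1591/45): both odd, 45 mod 4 = 1, 1591 mod 4 = 3, so the flip contributes +1; sign now -1
(1591/45): 1591 mod 45 = 16, so (1591/45) = (16/45)
factor out 2^4: 16 = 2^4·1; with 45 mod 8 = 5, (2/45) = -1; sign now -1; continue with (1/45)
reached (1/45) = 1, so the symbol is -1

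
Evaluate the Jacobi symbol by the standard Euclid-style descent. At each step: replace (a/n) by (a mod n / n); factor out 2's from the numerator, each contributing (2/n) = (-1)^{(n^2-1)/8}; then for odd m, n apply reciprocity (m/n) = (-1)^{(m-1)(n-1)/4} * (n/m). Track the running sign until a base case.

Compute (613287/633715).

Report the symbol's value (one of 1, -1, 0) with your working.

1

reciprocity: (613287/633715) = -1·(633715/613287) since 613287 mod 4 = 3, 633715 mod 4 = 3; sign now -1
(633715/613287) = (20428/613287)   [reduce mod 613287]
20428 = 2^2·5107; (2/613287) = +1 since 613287 mod 8 = 7, so (20428/613287) = (+1)^2·(5107/613287); sign now -1
reciprocity: (5107/613287) = -1·(613287/5107) since 5107 mod 4 = 3, 613287 mod 4 = 3; sign now +1
(613287/5107) = (447/5107)   [reduce mod 5107]
reciprocity: (447/5107) = -1·(5107/447) since 447 mod 4 = 3, 5107 mod 4 = 3; sign now -1
(5107/447) = (190/447)   [reduce mod 447]
190 = 2^1·95; (2/447) = +1 since 447 mod 8 = 7, so (190/447) = (+1)^1·(95/447); sign now -1
reciprocity: (95/447) = -1·(447/95) since 95 mod 4 = 3, 447 mod 4 = 3; sign now +1
(447/95) = (67/95)   [reduce mod 95]
reciprocity: (67/95) = -1·(95/67) since 67 mod 4 = 3, 95 mod 4 = 3; sign now -1
(95/67) = (28/67)   [reduce mod 67]
28 = 2^2·7; (2/67) = -1 since 67 mod 8 = 3, so (28/67) = (-1)^2·(7/67); sign now -1
reciprocity: (7/67) = -1·(67/7) since 7 mod 4 = 3, 67 mod 4 = 3; sign now +1
(67/7) = (4/7)   [reduce mod 7]
4 = 2^2·1; (2/7) = +1 since 7 mod 8 = 7, so (4/7) = (+1)^2·(1/7); sign now +1
(1/7) = 1; final value = sign = +1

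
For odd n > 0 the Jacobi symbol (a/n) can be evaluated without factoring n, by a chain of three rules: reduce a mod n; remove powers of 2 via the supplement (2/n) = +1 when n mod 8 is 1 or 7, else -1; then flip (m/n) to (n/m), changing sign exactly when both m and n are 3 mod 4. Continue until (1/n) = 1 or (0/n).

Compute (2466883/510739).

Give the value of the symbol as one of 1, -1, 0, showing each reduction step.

(2466883/510739): 2466883 mod 510739 = 423927, so (2466883/510739) = (423927/510739)
flip (423927/510739) -> (510739/423927): both odd, 423927 mod 4 = 3, 510739 mod 4 = 3, so the flip contributes -1; sign now -1
(510739/423927): 510739 mod 423927 = 86812, so (510739/423927) = (86812/423927)
factor out 2^2: 86812 = 2^2·21703; with 423927 mod 8 = 7, (2/423927) = +1; sign now -1; continue with (21703/423927)
flip (21703/423927) -> (423927/21703): both odd, 21703 mod 4 = 3, 423927 mod 4 = 3, so the flip contributes -1; sign now +1
(423927/21703): 423927 mod 21703 = 11570, so (423927/21703) = (11570/21703)
factor out 2^1: 11570 = 2^1·5785; with 21703 mod 8 = 7, (2/21703) = +1; sign now +1; continue with (5785/21703)
flip (5785/21703) -> (21703/5785): both odd, 5785 mod 4 = 1, 21703 mod 4 = 3, so the flip contributes +1; sign now +1
(21703/5785): 21703 mod 5785 = 4348, so (21703/5785) = (4348/5785)
factor out 2^2: 4348 = 2^2·1087; with 5785 mod 8 = 1, (2/5785) = +1; sign now +1; continue with (1087/5785)
flip (1087/5785) -> (5785/1087): both odd, 1087 mod 4 = 3, 5785 mod 4 = 1, so the flip contributes +1; sign now +1
(5785/1087): 5785 mod 1087 = 350, so (5785/1087) = (350/1087)
factor out 2^1: 350 = 2^1·175; with 1087 mod 8 = 7, (2/1087) = +1; sign now +1; continue with (175/1087)
flip (175/1087) -> (1087/175): both odd, 175 mod 4 = 3, 1087 mod 4 = 3, so the flip contributes -1; sign now -1
(1087/175): 1087 mod 175 = 37, so (1087/175) = (37/175)
flip (37/175) -> (175/37): both odd, 37 mod 4 = 1, 175 mod 4 = 3, so the flip contributes +1; sign now -1
(175/37): 175 mod 37 = 27, so (175/37) = (27/37)
flip (27/37) -> (37/27): both odd, 27 mod 4 = 3, 37 mod 4 = 1, so the flip contributes +1; sign now -1
(37/27): 37 mod 27 = 10, so (37/27) = (10/27)
factor out 2^1: 10 = 2^1·5; with 27 mod 8 = 3, (2/27) = -1; sign now +1; continue with (5/27)
flip (5/27) -> (27/5): both odd, 5 mod 4 = 1, 27 mod 4 = 3, so the flip contributes +1; sign now +1
(27/5): 27 mod 5 = 2, so (27/5) = (2/5)
factor out 2^1: 2 = 2^1·1; with 5 mod 8 = 5, (2/5) = -1; sign now -1; continue with (1/5)
reached (1/5) = 1, so the symbol is -1

-1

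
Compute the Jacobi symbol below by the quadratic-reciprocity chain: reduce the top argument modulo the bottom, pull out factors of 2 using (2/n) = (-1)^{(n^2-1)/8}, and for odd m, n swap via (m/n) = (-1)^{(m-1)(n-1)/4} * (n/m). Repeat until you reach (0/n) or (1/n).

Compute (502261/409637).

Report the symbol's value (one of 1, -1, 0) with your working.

-1

(502261/409637) = (92624/409637)   [reduce mod 409637]
92624 = 2^4·5789; (2/409637) = -1 since 409637 mod 8 = 5, so (92624/409637) = (-1)^4·(5789/409637); sign now +1
reciprocity: (5789/409637) = +1·(409637/5789) since 5789 mod 4 = 1, 409637 mod 4 = 1; sign now +1
(409637/5789) = (4407/5789)   [reduce mod 5789]
reciprocity: (4407/5789) = +1·(5789/4407) since 4407 mod 4 = 3, 5789 mod 4 = 1; sign now +1
(5789/4407) = (1382/4407)   [reduce mod 4407]
1382 = 2^1·691; (2/4407) = +1 since 4407 mod 8 = 7, so (1382/4407) = (+1)^1·(691/4407); sign now +1
reciprocity: (691/4407) = -1·(4407/691) since 691 mod 4 = 3, 4407 mod 4 = 3; sign now -1
(4407/691) = (261/691)   [reduce mod 691]
reciprocity: (261/691) = +1·(691/261) since 261 mod 4 = 1, 691 mod 4 = 3; sign now -1
(691/261) = (169/261)   [reduce mod 261]
reciprocity: (169/261) = +1·(261/169) since 169 mod 4 = 1, 261 mod 4 = 1; sign now -1
(261/169) = (92/169)   [reduce mod 169]
92 = 2^2·23; (2/169) = +1 since 169 mod 8 = 1, so (92/169) = (+1)^2·(23/169); sign now -1
reciprocity: (23/169) = +1·(169/23) since 23 mod 4 = 3, 169 mod 4 = 1; sign now -1
(169/23) = (8/23)   [reduce mod 23]
8 = 2^3·1; (2/23) = +1 since 23 mod 8 = 7, so (8/23) = (+1)^3·(1/23); sign now -1
(1/23) = 1; final value = sign = -1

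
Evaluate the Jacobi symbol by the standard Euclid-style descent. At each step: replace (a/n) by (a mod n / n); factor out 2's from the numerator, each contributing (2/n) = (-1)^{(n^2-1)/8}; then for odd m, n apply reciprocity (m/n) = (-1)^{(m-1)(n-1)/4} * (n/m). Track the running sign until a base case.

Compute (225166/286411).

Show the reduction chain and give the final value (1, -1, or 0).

225166 = 2^1·112583; (2/286411) = -1 since 286411 mod 8 = 3, so (225166/286411) = (-1)^1·(112583/286411); sign now -1
reciprocity: (112583/286411) = -1·(286411/112583) since 112583 mod 4 = 3, 286411 mod 4 = 3; sign now +1
(286411/112583) = (61245/112583)   [reduce mod 112583]
reciprocity: (61245/112583) = +1·(112583/61245) since 61245 mod 4 = 1, 112583 mod 4 = 3; sign now +1
(112583/61245) = (51338/61245)   [reduce mod 61245]
51338 = 2^1·25669; (2/61245) = -1 since 61245 mod 8 = 5, so (51338/61245) = (-1)^1·(25669/61245); sign now -1
reciprocity: (25669/61245) = +1·(61245/25669) since 25669 mod 4 = 1, 61245 mod 4 = 1; sign now -1
(61245/25669) = (9907/25669)   [reduce mod 25669]
reciprocity: (9907/25669) = +1·(25669/9907) since 9907 mod 4 = 3, 25669 mod 4 = 1; sign now -1
(25669/9907) = (5855/9907)   [reduce mod 9907]
reciprocity: (5855/9907) = -1·(9907/5855) since 5855 mod 4 = 3, 9907 mod 4 = 3; sign now +1
(9907/5855) = (4052/5855)   [reduce mod 5855]
4052 = 2^2·1013; (2/5855) = +1 since 5855 mod 8 = 7, so (4052/5855) = (+1)^2·(1013/5855); sign now +1
reciprocity: (1013/5855) = +1·(5855/1013) since 1013 mod 4 = 1, 5855 mod 4 = 3; sign now +1
(5855/1013) = (790/1013)   [reduce mod 1013]
790 = 2^1·395; (2/1013) = -1 since 1013 mod 8 = 5, so (790/1013) = (-1)^1·(395/1013); sign now -1
reciprocity: (395/1013) = +1·(1013/395) since 395 mod 4 = 3, 1013 mod 4 = 1; sign now -1
(1013/395) = (223/395)   [reduce mod 395]
reciprocity: (223/395) = -1·(395/223) since 223 mod 4 = 3, 395 mod 4 = 3; sign now +1
(395/223) = (172/223)   [reduce mod 223]
172 = 2^2·43; (2/223) = +1 since 223 mod 8 = 7, so (172/223) = (+1)^2·(43/223); sign now +1
reciprocity: (43/223) = -1·(223/43) since 43 mod 4 = 3, 223 mod 4 = 3; sign now -1
(223/43) = (8/43)   [reduce mod 43]
8 = 2^3·1; (2/43) = -1 since 43 mod 8 = 3, so (8/43) = (-1)^3·(1/43); sign now +1
(1/43) = 1; final value = sign = +1

1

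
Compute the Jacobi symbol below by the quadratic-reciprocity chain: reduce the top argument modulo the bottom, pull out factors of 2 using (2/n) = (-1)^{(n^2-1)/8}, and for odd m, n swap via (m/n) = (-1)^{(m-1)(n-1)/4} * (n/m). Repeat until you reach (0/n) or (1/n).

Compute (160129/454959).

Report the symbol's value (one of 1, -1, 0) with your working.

flip (160129/454959) -> (454959/160129): both odd, 160129 mod 4 = 1, 454959 mod 4 = 3, so the flip contributes +1; sign now +1
(454959/160129): 454959 mod 160129 = 134701, so (454959/160129) = (134701/160129)
flip (134701/160129) -> (160129/134701): both odd, 134701 mod 4 = 1, 160129 mod 4 = 1, so the flip contributes +1; sign now +1
(160129/134701): 160129 mod 134701 = 25428, so (160129/134701) = (25428/134701)
factor out 2^2: 25428 = 2^2·6357; with 134701 mod 8 = 5, (2/134701) = -1; sign now +1; continue with (6357/134701)
flip (6357/134701) -> (134701/6357): both odd, 6357 mod 4 = 1, 134701 mod 4 = 1, so the flip contributes +1; sign now +1
(134701/6357): 134701 mod 6357 = 1204, so (134701/6357) = (1204/6357)
factor out 2^2: 1204 = 2^2·301; with 6357 mod 8 = 5, (2/6357) = -1; sign now +1; continue with (301/6357)
flip (301/6357) -> (6357/301): both odd, 301 mod 4 = 1, 6357 mod 4 = 1, so the flip contributes +1; sign now +1
(6357/301): 6357 mod 301 = 36, so (6357/301) = (36/301)
factor out 2^2: 36 = 2^2·9; with 301 mod 8 = 5, (2/301) = -1; sign now +1; continue with (9/301)
flip (9/301) -> (301/9): both odd, 9 mod 4 = 1, 301 mod 4 = 1, so the flip contributes +1; sign now +1
(301/9): 301 mod 9 = 4, so (301/9) = (4/9)
factor out 2^2: 4 = 2^2·1; with 9 mod 8 = 1, (2/9) = +1; sign now +1; continue with (1/9)
reached (1/9) = 1, so the symbol is +1

1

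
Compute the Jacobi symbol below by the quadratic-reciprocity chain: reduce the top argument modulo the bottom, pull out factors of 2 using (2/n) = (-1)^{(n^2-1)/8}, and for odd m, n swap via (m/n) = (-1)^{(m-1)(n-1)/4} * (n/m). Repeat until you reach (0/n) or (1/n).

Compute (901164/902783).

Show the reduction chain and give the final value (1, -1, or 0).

factor out 2^2: 901164 = 2^2·225291; with 902783 mod 8 = 7, (2/902783) = +1; sign now +1; continue with (225291/902783)
flip (225291/902783) -> (902783/225291): both odd, 225291 mod 4 = 3, 902783 mod 4 = 3, so the flip contributes -1; sign now -1
(902783/225291): 902783 mod 225291 = 1619, so (902783/225291) = (1619/225291)
flip (1619/225291) -> (225291/1619): both odd, 1619 mod 4 = 3, 225291 mod 4 = 3, so the flip contributes -1; sign now +1
(225291/1619): 225291 mod 1619 = 250, so (225291/1619) = (250/1619)
factor out 2^1: 250 = 2^1·125; with 1619 mod 8 = 3, (2/1619) = -1; sign now -1; continue with (125/1619)
flip (125/1619) -> (1619/125): both odd, 125 mod 4 = 1, 1619 mod 4 = 3, so the flip contributes +1; sign now -1
(1619/125): 1619 mod 125 = 119, so (1619/125) = (119/125)
flip (119/125) -> (125/119): both odd, 119 mod 4 = 3, 125 mod 4 = 1, so the flip contributes +1; sign now -1
(125/119): 125 mod 119 = 6, so (125/119) = (6/119)
factor out 2^1: 6 = 2^1·3; with 119 mod 8 = 7, (2/119) = +1; sign now -1; continue with (3/119)
flip (3/119) -> (119/3): both odd, 3 mod 4 = 3, 119 mod 4 = 3, so the flip contributes -1; sign now +1
(119/3): 119 mod 3 = 2, so (119/3) = (2/3)
factor out 2^1: 2 = 2^1·1; with 3 mod 8 = 3, (2/3) = -1; sign now -1; continue with (1/3)
reached (1/3) = 1, so the symbol is -1

-1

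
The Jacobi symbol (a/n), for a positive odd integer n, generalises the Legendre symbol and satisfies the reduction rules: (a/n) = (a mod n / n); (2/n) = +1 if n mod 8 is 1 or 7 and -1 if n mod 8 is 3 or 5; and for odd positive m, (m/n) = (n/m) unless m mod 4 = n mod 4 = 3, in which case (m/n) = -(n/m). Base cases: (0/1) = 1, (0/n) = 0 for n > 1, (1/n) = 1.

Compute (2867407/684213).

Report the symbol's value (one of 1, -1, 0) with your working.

-1

(2867407/684213) = (130555/684213)   [reduce mod 684213]
reciprocity: (130555/684213) = +1·(684213/130555) since 130555 mod 4 = 3, 684213 mod 4 = 1; sign now +1
(684213/130555) = (31438/130555)   [reduce mod 130555]
31438 = 2^1·15719; (2/130555) = -1 since 130555 mod 8 = 3, so (31438/130555) = (-1)^1·(15719/130555); sign now -1
reciprocity: (15719/130555) = -1·(130555/15719) since 15719 mod 4 = 3, 130555 mod 4 = 3; sign now +1
(130555/15719) = (4803/15719)   [reduce mod 15719]
reciprocity: (4803/15719) = -1·(15719/4803) since 4803 mod 4 = 3, 15719 mod 4 = 3; sign now -1
(15719/4803) = (1310/4803)   [reduce mod 4803]
1310 = 2^1·655; (2/4803) = -1 since 4803 mod 8 = 3, so (1310/4803) = (-1)^1·(655/4803); sign now +1
reciprocity: (655/4803) = -1·(4803/655) since 655 mod 4 = 3, 4803 mod 4 = 3; sign now -1
(4803/655) = (218/655)   [reduce mod 655]
218 = 2^1·109; (2/655) = +1 since 655 mod 8 = 7, so (218/655) = (+1)^1·(109/655); sign now -1
reciprocity: (109/655) = +1·(655/109) since 109 mod 4 = 1, 655 mod 4 = 3; sign now -1
(655/109) = (1/109)   [reduce mod 109]
(1/109) = 1; final value = sign = -1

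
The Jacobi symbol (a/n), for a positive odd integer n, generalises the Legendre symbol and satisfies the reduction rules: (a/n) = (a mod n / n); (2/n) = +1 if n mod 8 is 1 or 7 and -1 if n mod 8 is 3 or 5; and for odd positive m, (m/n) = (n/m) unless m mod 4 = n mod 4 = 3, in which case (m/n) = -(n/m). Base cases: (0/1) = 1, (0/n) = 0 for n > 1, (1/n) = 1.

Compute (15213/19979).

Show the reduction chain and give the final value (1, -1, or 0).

-1

flip (15213/19979) -> (19979/15213): both odd, 15213 mod 4 = 1, 19979 mod 4 = 3, so the flip contributes +1; sign now +1
(19979/15213): 19979 mod 15213 = 4766, so (19979/15213) = (4766/15213)
factor out 2^1: 4766 = 2^1·2383; with 15213 mod 8 = 5, (2/15213) = -1; sign now -1; continue with (2383/15213)
flip (2383/15213) -> (15213/2383): both odd, 2383 mod 4 = 3, 15213 mod 4 = 1, so the flip contributes +1; sign now -1
(15213/2383): 15213 mod 2383 = 915, so (15213/2383) = (915/2383)
flip (915/2383) -> (2383/915): both odd, 915 mod 4 = 3, 2383 mod 4 = 3, so the flip contributes -1; sign now +1
(2383/915): 2383 mod 915 = 553, so (2383/915) = (553/915)
flip (553/915) -> (915/553): both odd, 553 mod 4 = 1, 915 mod 4 = 3, so the flip contributes +1; sign now +1
(915/553): 915 mod 553 = 362, so (915/553) = (362/553)
factor out 2^1: 362 = 2^1·181; with 553 mod 8 = 1, (2/553) = +1; sign now +1; continue with (181/553)
flip (181/553) -> (553/181): both odd, 181 mod 4 = 1, 553 mod 4 = 1, so the flip contributes +1; sign now +1
(553/181): 553 mod 181 = 10, so (553/181) = (10/181)
factor out 2^1: 10 = 2^1·5; with 181 mod 8 = 5, (2/181) = -1; sign now -1; continue with (5/181)
flip (5/181) -> (181/5): both odd, 5 mod 4 = 1, 181 mod 4 = 1, so the flip contributes +1; sign now -1
(181/5): 181 mod 5 = 1, so (181/5) = (1/5)
reached (1/5) = 1, so the symbol is -1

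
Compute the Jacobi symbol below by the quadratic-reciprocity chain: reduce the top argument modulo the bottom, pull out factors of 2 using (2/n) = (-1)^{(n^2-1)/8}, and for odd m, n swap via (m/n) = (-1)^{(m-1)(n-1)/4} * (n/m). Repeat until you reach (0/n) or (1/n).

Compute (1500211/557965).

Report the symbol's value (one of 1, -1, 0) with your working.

1

(1500211/557965) = (384281/557965)   [reduce mod 557965]
reciprocity: (384281/557965) = +1·(557965/384281) since 384281 mod 4 = 1, 557965 mod 4 = 1; sign now +1
(557965/384281) = (173684/384281)   [reduce mod 384281]
173684 = 2^2·43421; (2/384281) = +1 since 384281 mod 8 = 1, so (173684/384281) = (+1)^2·(43421/384281); sign now +1
reciprocity: (43421/384281) = +1·(384281/43421) since 43421 mod 4 = 1, 384281 mod 4 = 1; sign now +1
(384281/43421) = (36913/43421)   [reduce mod 43421]
reciprocity: (36913/43421) = +1·(43421/36913) since 36913 mod 4 = 1, 43421 mod 4 = 1; sign now +1
(43421/36913) = (6508/36913)   [reduce mod 36913]
6508 = 2^2·1627; (2/36913) = +1 since 36913 mod 8 = 1, so (6508/36913) = (+1)^2·(1627/36913); sign now +1
reciprocity: (1627/36913) = +1·(36913/1627) since 1627 mod 4 = 3, 36913 mod 4 = 1; sign now +1
(36913/1627) = (1119/1627)   [reduce mod 1627]
reciprocity: (1119/1627) = -1·(1627/1119) since 1119 mod 4 = 3, 1627 mod 4 = 3; sign now -1
(1627/1119) = (508/1119)   [reduce mod 1119]
508 = 2^2·127; (2/1119) = +1 since 1119 mod 8 = 7, so (508/1119) = (+1)^2·(127/1119); sign now -1
reciprocity: (127/1119) = -1·(1119/127) since 127 mod 4 = 3, 1119 mod 4 = 3; sign now +1
(1119/127) = (103/127)   [reduce mod 127]
reciprocity: (103/127) = -1·(127/103) since 103 mod 4 = 3, 127 mod 4 = 3; sign now -1
(127/103) = (24/103)   [reduce mod 103]
24 = 2^3·3; (2/103) = +1 since 103 mod 8 = 7, so (24/103) = (+1)^3·(3/103); sign now -1
reciprocity: (3/103) = -1·(103/3) since 3 mod 4 = 3, 103 mod 4 = 3; sign now +1
(103/3) = (1/3)   [reduce mod 3]
(1/3) = 1; final value = sign = +1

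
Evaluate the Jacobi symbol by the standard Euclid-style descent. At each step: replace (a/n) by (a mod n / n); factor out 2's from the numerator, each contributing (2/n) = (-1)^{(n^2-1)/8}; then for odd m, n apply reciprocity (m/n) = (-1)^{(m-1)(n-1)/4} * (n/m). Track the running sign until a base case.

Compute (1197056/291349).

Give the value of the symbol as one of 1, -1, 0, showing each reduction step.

(1197056/291349): 1197056 mod 291349 = 31660, so (1197056/291349) = (31660/291349)
factor out 2^2: 31660 = 2^2·7915; with 291349 mod 8 = 5, (2/291349) = -1; sign now +1; continue with (7915/291349)
flip (7915/291349) -> (291349/7915): both odd, 7915 mod 4 = 3, 291349 mod 4 = 1, so the flip contributes +1; sign now +1
(291349/7915): 291349 mod 7915 = 6409, so (291349/7915) = (6409/7915)
flip (6409/7915) -> (7915/6409): both odd, 6409 mod 4 = 1, 7915 mod 4 = 3, so the flip contributes +1; sign now +1
(7915/6409): 7915 mod 6409 = 1506, so (7915/6409) = (1506/6409)
factor out 2^1: 1506 = 2^1·753; with 6409 mod 8 = 1, (2/6409) = +1; sign now +1; continue with (753/6409)
flip (753/6409) -> (6409/753): both odd, 753 mod 4 = 1, 6409 mod 4 = 1, so the flip contributes +1; sign now +1
(6409/753): 6409 mod 753 = 385, so (6409/753) = (385/753)
flip (385/753) -> (753/385): both odd, 385 mod 4 = 1, 753 mod 4 = 1, so the flip contributes +1; sign now +1
(753/385): 753 mod 385 = 368, so (753/385) = (368/385)
factor out 2^4: 368 = 2^4·23; with 385 mod 8 = 1, (2/385) = +1; sign now +1; continue with (23/385)
flip (23/385) -> (385/23): both odd, 23 mod 4 = 3, 385 mod 4 = 1, so the flip contributes +1; sign now +1
(385/23): 385 mod 23 = 17, so (385/23) = (17/23)
flip (17/23) -> (23/17): both odd, 17 mod 4 = 1, 23 mod 4 = 3, so the flip contributes +1; sign now +1
(23/17): 23 mod 17 = 6, so (23/17) = (6/17)
factor out 2^1: 6 = 2^1·3; with 17 mod 8 = 1, (2/17) = +1; sign now +1; continue with (3/17)
flip (3/17) -> (17/3): both odd, 3 mod 4 = 3, 17 mod 4 = 1, so the flip contributes +1; sign now +1
(17/3): 17 mod 3 = 2, so (17/3) = (2/3)
factor out 2^1: 2 = 2^1·1; with 3 mod 8 = 3, (2/3) = -1; sign now -1; continue with (1/3)
reached (1/3) = 1, so the symbol is -1

-1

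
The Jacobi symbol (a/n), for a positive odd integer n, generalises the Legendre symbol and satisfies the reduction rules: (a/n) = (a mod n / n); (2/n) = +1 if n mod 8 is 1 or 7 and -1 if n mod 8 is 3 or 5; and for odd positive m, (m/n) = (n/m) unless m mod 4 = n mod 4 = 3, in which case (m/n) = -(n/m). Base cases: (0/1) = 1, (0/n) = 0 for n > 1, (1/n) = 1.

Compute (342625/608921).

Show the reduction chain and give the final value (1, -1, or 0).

-1

flip (342625/608921) -> (608921/342625): both odd, 342625 mod 4 = 1, 608921 mod 4 = 1, so the flip contributes +1; sign now +1
(608921/342625): 608921 mod 342625 = 266296, so (608921/342625) = (266296/342625)
factor out 2^3: 266296 = 2^3·33287; with 342625 mod 8 = 1, (2/342625) = +1; sign now +1; continue with (33287/342625)
flip (33287/342625) -> (342625/33287): both odd, 33287 mod 4 = 3, 342625 mod 4 = 1, so the flip contributes +1; sign now +1
(342625/33287): 342625 mod 33287 = 9755, so (342625/33287) = (9755/33287)
flip (9755/33287) -> (33287/9755): both odd, 9755 mod 4 = 3, 33287 mod 4 = 3, so the flip contributes -1; sign now -1
(33287/9755): 33287 mod 9755 = 4022, so (33287/9755) = (4022/9755)
factor out 2^1: 4022 = 2^1·2011; with 9755 mod 8 = 3, (2/9755) = -1; sign now +1; continue with (2011/9755)
flip (2011/9755) -> (9755/2011): both odd, 2011 mod 4 = 3, 9755 mod 4 = 3, so the flip contributes -1; sign now -1
(9755/2011): 9755 mod 2011 = 1711, so (9755/2011) = (1711/2011)
flip (1711/2011) -> (2011/1711): both odd, 1711 mod 4 = 3, 2011 mod 4 = 3, so the flip contributes -1; sign now +1
(2011/1711): 2011 mod 1711 = 300, so (2011/1711) = (300/1711)
factor out 2^2: 300 = 2^2·75; with 1711 mod 8 = 7, (2/1711) = +1; sign now +1; continue with (75/1711)
flip (75/1711) -> (1711/75): both odd, 75 mod 4 = 3, 1711 mod 4 = 3, so the flip contributes -1; sign now -1
(1711/75): 1711 mod 75 = 61, so (1711/75) = (61/75)
flip (61/75) -> (75/61): both odd, 61 mod 4 = 1, 75 mod 4 = 3, so the flip contributes +1; sign now -1
(75/61): 75 mod 61 = 14, so (75/61) = (14/61)
factor out 2^1: 14 = 2^1·7; with 61 mod 8 = 5, (2/61) = -1; sign now +1; continue with (7/61)
flip (7/61) -> (61/7): both odd, 7 mod 4 = 3, 61 mod 4 = 1, so the flip contributes +1; sign now +1
(61/7): 61 mod 7 = 5, so (61/7) = (5/7)
flip (5/7) -> (7/5): both odd, 5 mod 4 = 1, 7 mod 4 = 3, so the flip contributes +1; sign now +1
(7/5): 7 mod 5 = 2, so (7/5) = (2/5)
factor out 2^1: 2 = 2^1·1; with 5 mod 8 = 5, (2/5) = -1; sign now -1; continue with (1/5)
reached (1/5) = 1, so the symbol is -1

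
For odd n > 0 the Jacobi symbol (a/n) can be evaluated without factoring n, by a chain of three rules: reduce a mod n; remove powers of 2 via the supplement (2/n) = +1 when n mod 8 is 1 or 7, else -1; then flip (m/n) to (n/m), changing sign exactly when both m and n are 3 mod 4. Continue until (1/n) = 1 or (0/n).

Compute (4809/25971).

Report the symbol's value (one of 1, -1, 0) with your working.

reciprocity: (4809/25971) = +1·(25971/4809) since 4809 mod 4 = 1, 25971 mod 4 = 3; sign now +1
(25971/4809) = (1926/4809)   [reduce mod 4809]
1926 = 2^1·963; (2/4809) = +1 since 4809 mod 8 = 1, so (1926/4809) = (+1)^1·(963/4809); sign now +1
reciprocity: (963/4809) = +1·(4809/963) since 963 mod 4 = 3, 4809 mod 4 = 1; sign now +1
(4809/963) = (957/963)   [reduce mod 963]
reciprocity: (957/963) = +1·(963/957) since 957 mod 4 = 1, 963 mod 4 = 3; sign now +1
(963/957) = (6/957)   [reduce mod 957]
6 = 2^1·3; (2/957) = -1 since 957 mod 8 = 5, so (6/957) = (-1)^1·(3/957); sign now -1
reciprocity: (3/957) = +1·(957/3) since 3 mod 4 = 3, 957 mod 4 = 1; sign now -1
(957/3) = (0/3)   [reduce mod 3]
(0/3) = 0   [gcd(a, n) > 1]; final value = 0

0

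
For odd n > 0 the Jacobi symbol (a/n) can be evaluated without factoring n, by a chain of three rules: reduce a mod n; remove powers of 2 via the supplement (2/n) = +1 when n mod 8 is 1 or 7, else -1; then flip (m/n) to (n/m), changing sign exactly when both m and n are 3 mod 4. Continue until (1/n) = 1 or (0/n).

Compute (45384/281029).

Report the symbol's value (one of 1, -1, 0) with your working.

1

factor out 2^3: 45384 = 2^3·5673; with 281029 mod 8 = 5, (2/281029) = -1; sign now -1; continue with (5673/281029)
flip (5673/281029) -> (281029/5673): both odd, 5673 mod 4 = 1, 281029 mod 4 = 1, so the flip contributes +1; sign now -1
(281029/5673): 281029 mod 5673 = 3052, so (281029/5673) = (3052/5673)
factor out 2^2: 3052 = 2^2·763; with 5673 mod 8 = 1, (2/5673) = +1; sign now -1; continue with (763/5673)
flip (763/5673) -> (5673/763): both odd, 763 mod 4 = 3, 5673 mod 4 = 1, so the flip contributes +1; sign now -1
(5673/763): 5673 mod 763 = 332, so (5673/763) = (332/763)
factor out 2^2: 332 = 2^2·83; with 763 mod 8 = 3, (2/763) = -1; sign now -1; continue with (83/763)
flip (83/763) -> (763/83): both odd, 83 mod 4 = 3, 763 mod 4 = 3, so the flip contributes -1; sign now +1
(763/83): 763 mod 83 = 16, so (763/83) = (16/83)
factor out 2^4: 16 = 2^4·1; with 83 mod 8 = 3, (2/83) = -1; sign now +1; continue with (1/83)
reached (1/83) = 1, so the symbol is +1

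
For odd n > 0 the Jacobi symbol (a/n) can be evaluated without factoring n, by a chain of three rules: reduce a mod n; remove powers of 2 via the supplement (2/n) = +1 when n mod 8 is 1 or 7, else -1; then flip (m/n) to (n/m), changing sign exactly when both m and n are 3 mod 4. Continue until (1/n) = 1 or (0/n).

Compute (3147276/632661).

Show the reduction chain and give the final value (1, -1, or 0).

0

(3147276/632661) = (616632/632661)   [reduce mod 632661]
616632 = 2^3·77079; (2/632661) = -1 since 632661 mod 8 = 5, so (616632/632661) = (-1)^3·(77079/632661); sign now -1
reciprocity: (77079/632661) = +1·(632661/77079) since 77079 mod 4 = 3, 632661 mod 4 = 1; sign now -1
(632661/77079) = (16029/77079)   [reduce mod 77079]
reciprocity: (16029/77079) = +1·(77079/16029) since 16029 mod 4 = 1, 77079 mod 4 = 3; sign now -1
(77079/16029) = (12963/16029)   [reduce mod 16029]
reciprocity: (12963/16029) = +1·(16029/12963) since 12963 mod 4 = 3, 16029 mod 4 = 1; sign now -1
(16029/12963) = (3066/12963)   [reduce mod 12963]
3066 = 2^1·1533; (2/12963) = -1 since 12963 mod 8 = 3, so (3066/12963) = (-1)^1·(1533/12963); sign now +1
reciprocity: (1533/12963) = +1·(12963/1533) since 1533 mod 4 = 1, 12963 mod 4 = 3; sign now +1
(12963/1533) = (699/1533)   [reduce mod 1533]
reciprocity: (699/1533) = +1·(1533/699) since 699 mod 4 = 3, 1533 mod 4 = 1; sign now +1
(1533/699) = (135/699)   [reduce mod 699]
reciprocity: (135/699) = -1·(699/135) since 135 mod 4 = 3, 699 mod 4 = 3; sign now -1
(699/135) = (24/135)   [reduce mod 135]
24 = 2^3·3; (2/135) = +1 since 135 mod 8 = 7, so (24/135) = (+1)^3·(3/135); sign now -1
reciprocity: (3/135) = -1·(135/3) since 3 mod 4 = 3, 135 mod 4 = 3; sign now +1
(135/3) = (0/3)   [reduce mod 3]
(0/3) = 0   [gcd(a, n) > 1]; final value = 0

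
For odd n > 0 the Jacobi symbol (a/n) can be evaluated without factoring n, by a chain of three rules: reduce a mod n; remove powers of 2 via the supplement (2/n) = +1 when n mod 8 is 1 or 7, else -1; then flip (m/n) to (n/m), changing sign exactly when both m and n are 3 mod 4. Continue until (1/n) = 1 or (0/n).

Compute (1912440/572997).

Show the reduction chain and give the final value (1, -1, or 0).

0

(1912440/572997): 1912440 mod 572997 = 193449, so (1912440/572997) = (193449/572997)
flip (193449/572997) -> (572997/193449): both odd, 193449 mod 4 = 1, 572997 mod 4 = 1, so the flip contributes +1; sign now +1
(572997/193449): 572997 mod 193449 = 186099, so (572997/193449) = (186099/193449)
flip (186099/193449) -> (193449/186099): both odd, 186099 mod 4 = 3, 193449 mod 4 = 1, so the flip contributes +1; sign now +1
(193449/186099): 193449 mod 186099 = 7350, so (193449/186099) = (7350/186099)
factor out 2^1: 7350 = 2^1·3675; with 186099 mod 8 = 3, (2/186099) = -1; sign now -1; continue with (3675/186099)
flip (3675/186099) -> (186099/3675): both odd, 3675 mod 4 = 3, 186099 mod 4 = 3, so the flip contributes -1; sign now +1
(186099/3675): 186099 mod 3675 = 2349, so (186099/3675) = (2349/3675)
flip (2349/3675) -> (3675/2349): both odd, 2349 mod 4 = 1, 3675 mod 4 = 3, so the flip contributes +1; sign now +1
(3675/2349): 3675 mod 2349 = 1326, so (3675/2349) = (1326/2349)
factor out 2^1: 1326 = 2^1·663; with 2349 mod 8 = 5, (2/2349) = -1; sign now -1; continue with (663/2349)
flip (663/2349) -> (2349/663): both odd, 663 mod 4 = 3, 2349 mod 4 = 1, so the flip contributes +1; sign now -1
(2349/663): 2349 mod 663 = 360, so (2349/663) = (360/663)
factor out 2^3: 360 = 2^3·45; with 663 mod 8 = 7, (2/663) = +1; sign now -1; continue with (45/663)
flip (45/663) -> (663/45): both odd, 45 mod 4 = 1, 663 mod 4 = 3, so the flip contributes +1; sign now -1
(663/45): 663 mod 45 = 33, so (663/45) = (33/45)
flip (33/45) -> (45/33): both odd, 33 mod 4 = 1, 45 mod 4 = 1, so the flip contributes +1; sign now -1
(45/33): 45 mod 33 = 12, so (45/33) = (12/33)
factor out 2^2: 12 = 2^2·3; with 33 mod 8 = 1, (2/33) = +1; sign now -1; continue with (3/33)
flip (3/33) -> (33/3): both odd, 3 mod 4 = 3, 33 mod 4 = 1, so the flip contributes +1; sign now -1
(33/3): 33 mod 3 = 0, so (33/3) = (0/3)
reached (0/3); gcd(a, n) > 1, so (0/3) = 0 and the symbol is 0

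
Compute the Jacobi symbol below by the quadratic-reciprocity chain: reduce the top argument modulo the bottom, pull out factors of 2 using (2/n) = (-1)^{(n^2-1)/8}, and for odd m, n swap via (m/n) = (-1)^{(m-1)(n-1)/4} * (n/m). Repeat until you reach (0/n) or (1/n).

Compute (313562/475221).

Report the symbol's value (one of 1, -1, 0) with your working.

313562 = 2^1·156781; (2/475221) = -1 since 475221 mod 8 = 5, so (313562/475221) = (-1)^1·(156781/475221); sign now -1
reciprocity: (156781/475221) = +1·(475221/156781) since 156781 mod 4 = 1, 475221 mod 4 = 1; sign now -1
(475221/156781) = (4878/156781)   [reduce mod 156781]
4878 = 2^1·2439; (2/156781) = -1 since 156781 mod 8 = 5, so (4878/156781) = (-1)^1·(2439/156781); sign now +1
reciprocity: (2439/156781) = +1·(156781/2439) since 2439 mod 4 = 3, 156781 mod 4 = 1; sign now +1
(156781/2439) = (685/2439)   [reduce mod 2439]
reciprocity: (685/2439) = +1·(2439/685) since 685 mod 4 = 1, 2439 mod 4 = 3; sign now +1
(2439/685) = (384/685)   [reduce mod 685]
384 = 2^7·3; (2/685) = -1 since 685 mod 8 = 5, so (384/685) = (-1)^7·(3/685); sign now -1
reciprocity: (3/685) = +1·(685/3) since 3 mod 4 = 3, 685 mod 4 = 1; sign now -1
(685/3) = (1/3)   [reduce mod 3]
(1/3) = 1; final value = sign = -1

-1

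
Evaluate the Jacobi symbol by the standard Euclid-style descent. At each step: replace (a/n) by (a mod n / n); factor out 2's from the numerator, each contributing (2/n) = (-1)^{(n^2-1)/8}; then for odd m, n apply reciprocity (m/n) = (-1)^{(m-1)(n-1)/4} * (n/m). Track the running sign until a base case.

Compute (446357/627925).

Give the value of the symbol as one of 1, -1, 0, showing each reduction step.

-1

flip (446357/627925) -> (627925/446357): both odd, 446357 mod 4 = 1, 627925 mod 4 = 1, so the flip contributes +1; sign now +1
(627925/446357): 627925 mod 446357 = 181568, so (627925/446357) = (181568/446357)
factor out 2^6: 181568 = 2^6·2837; with 446357 mod 8 = 5, (2/446357) = -1; sign now +1; continue with (2837/446357)
flip (2837/446357) -> (446357/2837): both odd, 2837 mod 4 = 1, 446357 mod 4 = 1, so the flip contributes +1; sign now +1
(446357/2837): 446357 mod 2837 = 948, so (446357/2837) = (948/2837)
factor out 2^2: 948 = 2^2·237; with 2837 mod 8 = 5, (2/2837) = -1; sign now +1; continue with (237/2837)
flip (237/2837) -> (2837/237): both odd, 237 mod 4 = 1, 2837 mod 4 = 1, so the flip contributes +1; sign now +1
(2837/237): 2837 mod 237 = 230, so (2837/237) = (230/237)
factor out 2^1: 230 = 2^1·115; with 237 mod 8 = 5, (2/237) = -1; sign now -1; continue with (115/237)
flip (115/237) -> (237/115): both odd, 115 mod 4 = 3, 237 mod 4 = 1, so the flip contributes +1; sign now -1
(237/115): 237 mod 115 = 7, so (237/115) = (7/115)
flip (7/115) -> (115/7): both odd, 7 mod 4 = 3, 115 mod 4 = 3, so the flip contributes -1; sign now +1
(115/7): 115 mod 7 = 3, so (115/7) = (3/7)
flip (3/7) -> (7/3): both odd, 3 mod 4 = 3, 7 mod 4 = 3, so the flip contributes -1; sign now -1
(7/3): 7 mod 3 = 1, so (7/3) = (1/3)
reached (1/3) = 1, so the symbol is -1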